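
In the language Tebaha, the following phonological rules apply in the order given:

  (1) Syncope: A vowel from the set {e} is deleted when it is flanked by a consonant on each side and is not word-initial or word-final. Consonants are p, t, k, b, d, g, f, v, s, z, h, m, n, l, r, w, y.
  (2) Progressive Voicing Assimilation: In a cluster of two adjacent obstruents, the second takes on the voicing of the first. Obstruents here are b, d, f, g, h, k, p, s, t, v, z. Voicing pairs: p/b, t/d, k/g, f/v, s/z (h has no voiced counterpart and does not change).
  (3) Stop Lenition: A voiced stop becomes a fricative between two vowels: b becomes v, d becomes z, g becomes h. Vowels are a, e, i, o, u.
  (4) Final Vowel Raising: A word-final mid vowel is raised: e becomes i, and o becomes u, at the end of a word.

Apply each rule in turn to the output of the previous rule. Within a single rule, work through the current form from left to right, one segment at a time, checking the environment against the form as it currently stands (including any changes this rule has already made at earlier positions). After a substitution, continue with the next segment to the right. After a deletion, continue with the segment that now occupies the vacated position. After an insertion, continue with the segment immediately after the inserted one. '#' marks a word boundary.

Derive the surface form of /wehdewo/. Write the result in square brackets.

[whtwu]

(1) Syncope: [wehdewo] → [whdwo]
(2) Progressive Voicing Assimilation: [whdwo] → [whtwo]
(3) Stop Lenition: no change — [whtwo]
(4) Final Vowel Raising: [whtwo] → [whtwu]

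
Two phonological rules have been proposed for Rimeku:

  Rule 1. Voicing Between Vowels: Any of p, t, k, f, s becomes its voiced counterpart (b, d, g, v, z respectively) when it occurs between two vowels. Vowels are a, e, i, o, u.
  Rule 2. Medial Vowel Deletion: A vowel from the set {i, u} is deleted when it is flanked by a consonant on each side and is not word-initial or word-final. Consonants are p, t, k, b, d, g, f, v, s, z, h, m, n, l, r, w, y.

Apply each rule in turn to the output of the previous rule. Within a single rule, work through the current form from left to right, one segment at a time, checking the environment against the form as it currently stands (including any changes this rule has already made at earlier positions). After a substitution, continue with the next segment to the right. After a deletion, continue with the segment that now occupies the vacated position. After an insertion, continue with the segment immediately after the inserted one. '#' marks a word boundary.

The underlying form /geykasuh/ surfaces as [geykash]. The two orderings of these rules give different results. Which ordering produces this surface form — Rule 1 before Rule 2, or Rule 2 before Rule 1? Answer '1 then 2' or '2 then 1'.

2 then 1

Order 1 then 2:
  1 Voicing Between Vowels: [geykasuh] → [geykazuh]
  2 Medial Vowel Deletion: [geykazuh] → [geykazh]
  result: [geykazh]
Order 2 then 1:
  2 Medial Vowel Deletion: [geykasuh] → [geykash]
  1 Voicing Between Vowels: no change — [geykash]
  result: [geykash]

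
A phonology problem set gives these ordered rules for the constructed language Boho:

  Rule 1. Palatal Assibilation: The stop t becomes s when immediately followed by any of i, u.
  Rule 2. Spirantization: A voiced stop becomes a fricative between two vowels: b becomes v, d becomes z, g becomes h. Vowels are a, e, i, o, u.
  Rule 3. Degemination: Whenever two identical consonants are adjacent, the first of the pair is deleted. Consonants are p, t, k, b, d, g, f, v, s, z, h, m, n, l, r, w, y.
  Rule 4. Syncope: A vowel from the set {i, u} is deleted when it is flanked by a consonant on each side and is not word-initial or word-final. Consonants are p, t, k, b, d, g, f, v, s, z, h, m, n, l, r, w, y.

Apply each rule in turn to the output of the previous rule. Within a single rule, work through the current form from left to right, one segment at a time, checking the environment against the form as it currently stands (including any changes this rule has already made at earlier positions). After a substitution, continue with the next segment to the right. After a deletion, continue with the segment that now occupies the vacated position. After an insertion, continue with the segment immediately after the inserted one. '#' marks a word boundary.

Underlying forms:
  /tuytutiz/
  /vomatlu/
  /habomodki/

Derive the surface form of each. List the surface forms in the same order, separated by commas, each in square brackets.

[syssz], [vomatlu], [havomodki]

/tuytutiz/:
  Rule 1 Palatal Assibilation: [tuytutiz] → [suysusiz]
  Rule 2 Spirantization: no change — [suysusiz]
  Rule 3 Degemination: no change — [suysusiz]
  Rule 4 Syncope: [suysusiz] → [syssz]
/vomatlu/:
  Rule 1 Palatal Assibilation: no change — [vomatlu]
  Rule 2 Spirantization: no change — [vomatlu]
  Rule 3 Degemination: no change — [vomatlu]
  Rule 4 Syncope: no change — [vomatlu]
/habomodki/:
  Rule 1 Palatal Assibilation: no change — [habomodki]
  Rule 2 Spirantization: [habomodki] → [havomodki]
  Rule 3 Degemination: no change — [havomodki]
  Rule 4 Syncope: no change — [havomodki]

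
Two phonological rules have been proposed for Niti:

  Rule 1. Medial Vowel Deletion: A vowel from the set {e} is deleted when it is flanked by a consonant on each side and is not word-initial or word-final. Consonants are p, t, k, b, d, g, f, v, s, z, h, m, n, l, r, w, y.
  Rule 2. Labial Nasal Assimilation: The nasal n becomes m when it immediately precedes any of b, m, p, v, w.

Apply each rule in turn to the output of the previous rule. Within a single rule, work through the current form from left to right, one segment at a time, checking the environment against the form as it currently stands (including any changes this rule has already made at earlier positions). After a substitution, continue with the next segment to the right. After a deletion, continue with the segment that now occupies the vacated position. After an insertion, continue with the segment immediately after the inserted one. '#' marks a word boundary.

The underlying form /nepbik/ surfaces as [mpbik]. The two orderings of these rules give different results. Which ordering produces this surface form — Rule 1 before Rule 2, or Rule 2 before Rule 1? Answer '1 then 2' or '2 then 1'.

1 then 2

Order 1 then 2:
  1 Medial Vowel Deletion: [nepbik] → [npbik]
  2 Labial Nasal Assimilation: [npbik] → [mpbik]
  result: [mpbik]
Order 2 then 1:
  2 Labial Nasal Assimilation: no change — [nepbik]
  1 Medial Vowel Deletion: [nepbik] → [npbik]
  result: [npbik]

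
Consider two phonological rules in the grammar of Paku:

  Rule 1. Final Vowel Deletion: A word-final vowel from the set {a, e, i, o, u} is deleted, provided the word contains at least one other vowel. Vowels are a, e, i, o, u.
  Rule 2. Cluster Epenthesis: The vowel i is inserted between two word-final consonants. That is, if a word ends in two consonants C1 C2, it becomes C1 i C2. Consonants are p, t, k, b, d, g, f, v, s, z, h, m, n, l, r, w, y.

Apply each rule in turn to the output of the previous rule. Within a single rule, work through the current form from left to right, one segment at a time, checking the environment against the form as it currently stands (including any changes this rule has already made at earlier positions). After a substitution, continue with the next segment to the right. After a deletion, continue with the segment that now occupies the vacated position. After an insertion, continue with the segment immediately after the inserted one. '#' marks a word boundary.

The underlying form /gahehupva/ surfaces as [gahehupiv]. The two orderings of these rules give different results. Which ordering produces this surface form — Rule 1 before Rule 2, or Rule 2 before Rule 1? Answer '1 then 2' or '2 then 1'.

1 then 2

Order 1 then 2:
  1 Final Vowel Deletion: [gahehupva] → [gahehupv]
  2 Cluster Epenthesis: [gahehupv] → [gahehupiv]
  result: [gahehupiv]
Order 2 then 1:
  2 Cluster Epenthesis: no change — [gahehupva]
  1 Final Vowel Deletion: [gahehupva] → [gahehupv]
  result: [gahehupv]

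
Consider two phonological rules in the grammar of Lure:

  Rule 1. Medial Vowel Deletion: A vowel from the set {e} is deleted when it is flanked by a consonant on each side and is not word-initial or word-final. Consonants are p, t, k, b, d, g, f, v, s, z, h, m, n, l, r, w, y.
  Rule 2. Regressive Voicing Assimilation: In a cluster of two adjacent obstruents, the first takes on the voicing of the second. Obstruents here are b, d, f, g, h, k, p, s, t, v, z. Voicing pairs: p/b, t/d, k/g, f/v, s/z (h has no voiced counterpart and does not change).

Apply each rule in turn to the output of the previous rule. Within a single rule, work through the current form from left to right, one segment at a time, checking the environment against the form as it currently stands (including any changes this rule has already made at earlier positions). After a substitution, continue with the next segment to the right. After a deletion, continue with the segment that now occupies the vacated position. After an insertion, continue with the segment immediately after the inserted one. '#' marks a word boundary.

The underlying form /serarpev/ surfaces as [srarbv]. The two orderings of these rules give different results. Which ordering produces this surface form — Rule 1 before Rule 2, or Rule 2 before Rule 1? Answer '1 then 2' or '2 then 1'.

1 then 2

Order 1 then 2:
  1 Medial Vowel Deletion: [serarpev] → [srarpv]
  2 Regressive Voicing Assimilation: [srarpv] → [srarbv]
  result: [srarbv]
Order 2 then 1:
  2 Regressive Voicing Assimilation: no change — [serarpev]
  1 Medial Vowel Deletion: [serarpev] → [srarpv]
  result: [srarpv]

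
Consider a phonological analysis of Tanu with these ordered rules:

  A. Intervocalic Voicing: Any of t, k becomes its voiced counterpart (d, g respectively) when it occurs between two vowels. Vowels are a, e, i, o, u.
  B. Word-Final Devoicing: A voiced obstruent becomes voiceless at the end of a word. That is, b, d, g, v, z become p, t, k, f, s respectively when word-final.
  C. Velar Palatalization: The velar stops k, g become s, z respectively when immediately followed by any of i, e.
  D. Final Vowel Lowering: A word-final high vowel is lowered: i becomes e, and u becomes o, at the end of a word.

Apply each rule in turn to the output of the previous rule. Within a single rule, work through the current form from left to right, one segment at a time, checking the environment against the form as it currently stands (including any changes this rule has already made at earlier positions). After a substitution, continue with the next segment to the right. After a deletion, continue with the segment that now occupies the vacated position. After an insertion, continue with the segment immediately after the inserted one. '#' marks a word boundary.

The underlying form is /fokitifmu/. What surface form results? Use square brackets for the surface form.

A Intervocalic Voicing: [fokitifmu] → [fogidifmu]
B Word-Final Devoicing: no change — [fogidifmu]
C Velar Palatalization: [fogidifmu] → [fozidifmu]
D Final Vowel Lowering: [fozidifmu] → [fozidifmo]

[fozidifmo]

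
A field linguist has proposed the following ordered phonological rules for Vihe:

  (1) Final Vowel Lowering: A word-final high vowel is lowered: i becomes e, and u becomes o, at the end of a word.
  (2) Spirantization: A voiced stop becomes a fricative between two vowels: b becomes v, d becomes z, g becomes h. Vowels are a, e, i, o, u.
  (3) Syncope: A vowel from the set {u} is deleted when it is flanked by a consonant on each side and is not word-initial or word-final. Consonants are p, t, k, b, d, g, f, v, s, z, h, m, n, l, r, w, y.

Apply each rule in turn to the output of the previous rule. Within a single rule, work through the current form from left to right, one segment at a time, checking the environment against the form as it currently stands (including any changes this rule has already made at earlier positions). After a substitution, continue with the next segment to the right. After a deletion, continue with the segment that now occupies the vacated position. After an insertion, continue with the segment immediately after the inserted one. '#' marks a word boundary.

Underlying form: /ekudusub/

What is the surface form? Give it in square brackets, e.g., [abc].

[ekzsb]

(1) Final Vowel Lowering: no change — [ekudusub]
(2) Spirantization: [ekudusub] → [ekuzusub]
(3) Syncope: [ekuzusub] → [ekzsb]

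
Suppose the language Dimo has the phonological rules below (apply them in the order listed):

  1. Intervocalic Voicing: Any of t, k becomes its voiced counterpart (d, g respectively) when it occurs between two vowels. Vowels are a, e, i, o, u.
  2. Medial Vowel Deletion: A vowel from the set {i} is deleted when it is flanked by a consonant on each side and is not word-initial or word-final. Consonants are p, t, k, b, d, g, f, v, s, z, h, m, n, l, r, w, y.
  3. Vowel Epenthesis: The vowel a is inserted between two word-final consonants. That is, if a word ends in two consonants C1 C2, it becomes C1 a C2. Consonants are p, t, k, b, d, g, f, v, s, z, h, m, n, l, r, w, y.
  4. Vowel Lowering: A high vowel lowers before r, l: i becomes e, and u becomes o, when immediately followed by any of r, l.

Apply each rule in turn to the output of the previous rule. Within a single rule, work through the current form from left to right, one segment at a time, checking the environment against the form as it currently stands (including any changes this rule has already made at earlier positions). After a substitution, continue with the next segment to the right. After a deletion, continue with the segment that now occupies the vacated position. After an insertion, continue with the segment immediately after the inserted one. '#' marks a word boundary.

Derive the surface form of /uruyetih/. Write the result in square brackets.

1 Intervocalic Voicing: [uruyetih] → [uruyedih]
2 Medial Vowel Deletion: [uruyedih] → [uruyedh]
3 Vowel Epenthesis: [uruyedh] → [uruyedah]
4 Vowel Lowering: [uruyedah] → [oruyedah]

[oruyedah]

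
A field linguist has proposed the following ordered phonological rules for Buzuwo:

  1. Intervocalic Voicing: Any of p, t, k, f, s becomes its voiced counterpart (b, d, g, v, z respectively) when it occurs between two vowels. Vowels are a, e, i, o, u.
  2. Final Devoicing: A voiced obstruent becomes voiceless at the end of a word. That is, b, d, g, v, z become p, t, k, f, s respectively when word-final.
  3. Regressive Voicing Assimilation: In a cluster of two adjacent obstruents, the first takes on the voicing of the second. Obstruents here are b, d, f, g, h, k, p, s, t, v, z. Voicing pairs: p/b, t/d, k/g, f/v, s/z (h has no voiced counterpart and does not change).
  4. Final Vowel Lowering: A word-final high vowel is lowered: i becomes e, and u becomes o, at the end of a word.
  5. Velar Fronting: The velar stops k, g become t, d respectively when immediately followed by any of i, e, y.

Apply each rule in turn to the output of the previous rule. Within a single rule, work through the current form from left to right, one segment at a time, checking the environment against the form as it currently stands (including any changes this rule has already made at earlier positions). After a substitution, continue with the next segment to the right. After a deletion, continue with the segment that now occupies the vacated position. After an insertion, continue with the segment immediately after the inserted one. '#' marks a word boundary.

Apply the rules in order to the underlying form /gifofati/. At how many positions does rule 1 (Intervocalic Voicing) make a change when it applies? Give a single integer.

3

1 Intervocalic Voicing: [gifofati] → [givovadi]
2 Final Devoicing: no change — [givovadi]
3 Regressive Voicing Assimilation: no change — [givovadi]
4 Final Vowel Lowering: [givovadi] → [givovade]
5 Velar Fronting: [givovade] → [divovade]
Rule 1 changed 3 position(s).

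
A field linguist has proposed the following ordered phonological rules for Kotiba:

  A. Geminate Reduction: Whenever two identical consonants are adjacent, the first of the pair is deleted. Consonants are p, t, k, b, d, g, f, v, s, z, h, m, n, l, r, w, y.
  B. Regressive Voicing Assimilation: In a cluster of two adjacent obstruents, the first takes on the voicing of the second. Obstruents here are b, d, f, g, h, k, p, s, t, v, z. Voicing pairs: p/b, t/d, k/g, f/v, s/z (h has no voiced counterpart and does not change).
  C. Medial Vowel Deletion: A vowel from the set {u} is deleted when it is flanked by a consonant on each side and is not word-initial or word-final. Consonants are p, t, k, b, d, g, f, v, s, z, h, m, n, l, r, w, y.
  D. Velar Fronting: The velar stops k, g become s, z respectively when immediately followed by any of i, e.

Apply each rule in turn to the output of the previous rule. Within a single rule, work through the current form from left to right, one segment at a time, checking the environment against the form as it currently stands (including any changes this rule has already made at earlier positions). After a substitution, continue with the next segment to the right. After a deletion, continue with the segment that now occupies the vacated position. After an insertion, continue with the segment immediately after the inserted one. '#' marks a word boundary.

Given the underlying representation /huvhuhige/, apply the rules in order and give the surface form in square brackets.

A Geminate Reduction: no change — [huvhuhige]
B Regressive Voicing Assimilation: [huvhuhige] → [hufhuhige]
C Medial Vowel Deletion: [hufhuhige] → [hfhhige]
D Velar Fronting: [hfhhige] → [hfhhize]

[hfhhize]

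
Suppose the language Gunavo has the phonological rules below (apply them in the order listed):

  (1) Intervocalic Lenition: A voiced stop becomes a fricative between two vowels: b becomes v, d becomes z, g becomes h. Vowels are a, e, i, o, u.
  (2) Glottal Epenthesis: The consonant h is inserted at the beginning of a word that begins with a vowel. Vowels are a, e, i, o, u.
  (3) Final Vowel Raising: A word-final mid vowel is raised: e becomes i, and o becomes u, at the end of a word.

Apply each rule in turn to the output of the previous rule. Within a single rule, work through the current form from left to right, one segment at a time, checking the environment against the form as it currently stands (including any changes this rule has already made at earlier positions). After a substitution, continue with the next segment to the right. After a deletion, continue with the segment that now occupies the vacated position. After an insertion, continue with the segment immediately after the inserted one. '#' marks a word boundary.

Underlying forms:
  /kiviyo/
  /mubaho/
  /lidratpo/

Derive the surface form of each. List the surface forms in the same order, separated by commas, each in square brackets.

[kiviyu], [muvahu], [lidratpu]

/kiviyo/:
  (1) Intervocalic Lenition: no change — [kiviyo]
  (2) Glottal Epenthesis: no change — [kiviyo]
  (3) Final Vowel Raising: [kiviyo] → [kiviyu]
/mubaho/:
  (1) Intervocalic Lenition: [mubaho] → [muvaho]
  (2) Glottal Epenthesis: no change — [muvaho]
  (3) Final Vowel Raising: [muvaho] → [muvahu]
/lidratpo/:
  (1) Intervocalic Lenition: no change — [lidratpo]
  (2) Glottal Epenthesis: no change — [lidratpo]
  (3) Final Vowel Raising: [lidratpo] → [lidratpu]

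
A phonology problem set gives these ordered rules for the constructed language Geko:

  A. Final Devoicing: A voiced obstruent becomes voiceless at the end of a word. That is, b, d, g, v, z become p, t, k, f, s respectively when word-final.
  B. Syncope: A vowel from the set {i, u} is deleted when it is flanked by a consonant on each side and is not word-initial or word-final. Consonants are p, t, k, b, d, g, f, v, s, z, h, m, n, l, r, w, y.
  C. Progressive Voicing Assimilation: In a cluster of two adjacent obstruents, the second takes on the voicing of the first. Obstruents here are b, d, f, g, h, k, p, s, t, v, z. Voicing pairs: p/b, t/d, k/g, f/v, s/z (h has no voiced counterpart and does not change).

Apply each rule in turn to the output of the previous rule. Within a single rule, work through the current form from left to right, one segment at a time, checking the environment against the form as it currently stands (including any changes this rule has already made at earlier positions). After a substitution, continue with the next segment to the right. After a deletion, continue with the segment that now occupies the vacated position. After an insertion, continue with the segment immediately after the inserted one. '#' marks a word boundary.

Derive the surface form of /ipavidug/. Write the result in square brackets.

A Final Devoicing: [ipavidug] → [ipaviduk]
B Syncope: [ipaviduk] → [ipavdk]
C Progressive Voicing Assimilation: [ipavdk] → [ipavdg]

[ipavdg]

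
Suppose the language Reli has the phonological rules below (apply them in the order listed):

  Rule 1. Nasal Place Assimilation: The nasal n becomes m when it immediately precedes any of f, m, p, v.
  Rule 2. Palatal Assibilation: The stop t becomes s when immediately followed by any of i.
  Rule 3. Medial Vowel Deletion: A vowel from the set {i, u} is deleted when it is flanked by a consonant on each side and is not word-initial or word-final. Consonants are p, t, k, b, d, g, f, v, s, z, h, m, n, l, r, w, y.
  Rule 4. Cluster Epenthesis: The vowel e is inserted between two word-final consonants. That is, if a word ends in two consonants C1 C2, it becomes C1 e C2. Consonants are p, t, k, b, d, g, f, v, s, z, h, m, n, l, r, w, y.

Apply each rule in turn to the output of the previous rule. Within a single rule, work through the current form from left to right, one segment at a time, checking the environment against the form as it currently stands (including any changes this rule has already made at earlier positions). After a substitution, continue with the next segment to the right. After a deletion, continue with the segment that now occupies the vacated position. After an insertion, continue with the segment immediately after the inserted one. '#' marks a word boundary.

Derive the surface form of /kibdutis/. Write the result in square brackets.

Rule 1 Nasal Place Assimilation: no change — [kibdutis]
Rule 2 Palatal Assibilation: [kibdutis] → [kibdusis]
Rule 3 Medial Vowel Deletion: [kibdusis] → [kbdss]
Rule 4 Cluster Epenthesis: [kbdss] → [kbdses]

[kbdses]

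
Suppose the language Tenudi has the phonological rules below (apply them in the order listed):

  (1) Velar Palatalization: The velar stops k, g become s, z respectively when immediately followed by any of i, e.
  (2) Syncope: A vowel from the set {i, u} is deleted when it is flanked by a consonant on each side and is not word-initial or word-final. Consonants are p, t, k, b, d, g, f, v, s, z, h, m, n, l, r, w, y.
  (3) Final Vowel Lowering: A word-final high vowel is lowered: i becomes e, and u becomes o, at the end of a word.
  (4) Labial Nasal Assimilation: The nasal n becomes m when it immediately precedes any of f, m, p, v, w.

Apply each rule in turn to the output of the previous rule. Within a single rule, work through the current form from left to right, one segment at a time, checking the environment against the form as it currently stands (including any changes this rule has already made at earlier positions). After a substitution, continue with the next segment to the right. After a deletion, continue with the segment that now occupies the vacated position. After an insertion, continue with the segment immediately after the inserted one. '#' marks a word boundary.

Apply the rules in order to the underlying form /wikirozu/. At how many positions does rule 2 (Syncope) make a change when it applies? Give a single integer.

2

(1) Velar Palatalization: [wikirozu] → [wisirozu]
(2) Syncope: [wisirozu] → [wsrozu]
(3) Final Vowel Lowering: [wsrozu] → [wsrozo]
(4) Labial Nasal Assimilation: no change — [wsrozo]
Rule 2 changed 2 position(s).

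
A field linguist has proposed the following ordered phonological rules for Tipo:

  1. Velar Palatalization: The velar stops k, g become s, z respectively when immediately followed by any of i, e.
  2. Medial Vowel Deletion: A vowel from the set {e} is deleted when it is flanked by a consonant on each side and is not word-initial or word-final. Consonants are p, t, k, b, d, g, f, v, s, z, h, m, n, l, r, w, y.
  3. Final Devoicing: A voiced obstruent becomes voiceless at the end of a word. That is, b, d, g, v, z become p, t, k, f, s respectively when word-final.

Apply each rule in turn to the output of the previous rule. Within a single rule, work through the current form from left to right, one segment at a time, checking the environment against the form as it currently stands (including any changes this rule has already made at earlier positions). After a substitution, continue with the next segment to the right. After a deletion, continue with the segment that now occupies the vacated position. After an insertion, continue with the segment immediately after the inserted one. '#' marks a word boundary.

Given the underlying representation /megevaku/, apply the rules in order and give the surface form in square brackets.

[mzvaku]

1 Velar Palatalization: [megevaku] → [mezevaku]
2 Medial Vowel Deletion: [mezevaku] → [mzvaku]
3 Final Devoicing: no change — [mzvaku]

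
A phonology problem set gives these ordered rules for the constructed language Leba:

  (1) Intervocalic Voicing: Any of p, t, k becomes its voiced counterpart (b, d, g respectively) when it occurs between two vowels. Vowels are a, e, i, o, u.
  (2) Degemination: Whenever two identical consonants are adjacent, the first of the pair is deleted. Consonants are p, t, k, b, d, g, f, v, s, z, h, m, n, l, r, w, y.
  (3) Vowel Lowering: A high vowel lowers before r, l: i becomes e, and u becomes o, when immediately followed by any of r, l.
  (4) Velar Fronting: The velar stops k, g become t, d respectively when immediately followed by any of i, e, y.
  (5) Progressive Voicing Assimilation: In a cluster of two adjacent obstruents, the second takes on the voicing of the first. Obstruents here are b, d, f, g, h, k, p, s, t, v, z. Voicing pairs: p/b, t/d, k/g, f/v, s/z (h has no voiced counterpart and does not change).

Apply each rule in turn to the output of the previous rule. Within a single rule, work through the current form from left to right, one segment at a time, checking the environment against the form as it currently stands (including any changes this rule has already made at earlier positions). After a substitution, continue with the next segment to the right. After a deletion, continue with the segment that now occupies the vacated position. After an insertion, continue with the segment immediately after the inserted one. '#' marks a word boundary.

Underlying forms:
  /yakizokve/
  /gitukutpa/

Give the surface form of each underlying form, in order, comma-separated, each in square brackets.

/yakizokve/:
  (1) Intervocalic Voicing: [yakizokve] → [yagizokve]
  (2) Degemination: no change — [yagizokve]
  (3) Vowel Lowering: no change — [yagizokve]
  (4) Velar Fronting: [yagizokve] → [yadizokve]
  (5) Progressive Voicing Assimilation: [yadizokve] → [yadizokfe]
/gitukutpa/:
  (1) Intervocalic Voicing: [gitukutpa] → [gidugutpa]
  (2) Degemination: no change — [gidugutpa]
  (3) Vowel Lowering: no change — [gidugutpa]
  (4) Velar Fronting: [gidugutpa] → [didugutpa]
  (5) Progressive Voicing Assimilation: no change — [didugutpa]

[yadizokfe], [didugutpa]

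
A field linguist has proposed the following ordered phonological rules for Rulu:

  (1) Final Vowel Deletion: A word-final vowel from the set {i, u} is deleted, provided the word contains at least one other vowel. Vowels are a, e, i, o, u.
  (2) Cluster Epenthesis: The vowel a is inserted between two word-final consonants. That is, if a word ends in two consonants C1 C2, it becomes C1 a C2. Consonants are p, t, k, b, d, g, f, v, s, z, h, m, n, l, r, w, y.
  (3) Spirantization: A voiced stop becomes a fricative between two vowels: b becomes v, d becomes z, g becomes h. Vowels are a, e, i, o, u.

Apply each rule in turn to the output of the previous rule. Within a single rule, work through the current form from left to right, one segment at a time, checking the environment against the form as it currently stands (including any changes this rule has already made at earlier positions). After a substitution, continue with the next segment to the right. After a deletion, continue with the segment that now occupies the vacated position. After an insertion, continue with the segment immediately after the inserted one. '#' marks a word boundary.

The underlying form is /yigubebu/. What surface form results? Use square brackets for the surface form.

[yihuveb]

(1) Final Vowel Deletion: [yigubebu] → [yigubeb]
(2) Cluster Epenthesis: no change — [yigubeb]
(3) Spirantization: [yigubeb] → [yihuveb]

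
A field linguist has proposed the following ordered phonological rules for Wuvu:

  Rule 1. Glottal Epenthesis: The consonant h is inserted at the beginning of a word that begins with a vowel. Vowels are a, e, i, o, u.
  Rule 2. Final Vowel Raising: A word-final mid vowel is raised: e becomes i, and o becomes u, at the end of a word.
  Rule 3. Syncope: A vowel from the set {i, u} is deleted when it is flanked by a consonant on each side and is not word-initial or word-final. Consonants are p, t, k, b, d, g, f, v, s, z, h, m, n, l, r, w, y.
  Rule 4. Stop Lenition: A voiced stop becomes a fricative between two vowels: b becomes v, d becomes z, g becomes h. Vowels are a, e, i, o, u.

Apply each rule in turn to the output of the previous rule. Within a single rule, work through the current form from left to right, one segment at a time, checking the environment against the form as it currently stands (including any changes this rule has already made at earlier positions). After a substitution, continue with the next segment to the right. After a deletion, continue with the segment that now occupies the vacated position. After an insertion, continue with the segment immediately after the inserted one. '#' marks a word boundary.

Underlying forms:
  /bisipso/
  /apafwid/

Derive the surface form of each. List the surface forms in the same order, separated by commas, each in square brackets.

[bspsu], [hapafwd]

/bisipso/:
  Rule 1 Glottal Epenthesis: no change — [bisipso]
  Rule 2 Final Vowel Raising: [bisipso] → [bisipsu]
  Rule 3 Syncope: [bisipsu] → [bspsu]
  Rule 4 Stop Lenition: no change — [bspsu]
/apafwid/:
  Rule 1 Glottal Epenthesis: [apafwid] → [hapafwid]
  Rule 2 Final Vowel Raising: no change — [hapafwid]
  Rule 3 Syncope: [hapafwid] → [hapafwd]
  Rule 4 Stop Lenition: no change — [hapafwd]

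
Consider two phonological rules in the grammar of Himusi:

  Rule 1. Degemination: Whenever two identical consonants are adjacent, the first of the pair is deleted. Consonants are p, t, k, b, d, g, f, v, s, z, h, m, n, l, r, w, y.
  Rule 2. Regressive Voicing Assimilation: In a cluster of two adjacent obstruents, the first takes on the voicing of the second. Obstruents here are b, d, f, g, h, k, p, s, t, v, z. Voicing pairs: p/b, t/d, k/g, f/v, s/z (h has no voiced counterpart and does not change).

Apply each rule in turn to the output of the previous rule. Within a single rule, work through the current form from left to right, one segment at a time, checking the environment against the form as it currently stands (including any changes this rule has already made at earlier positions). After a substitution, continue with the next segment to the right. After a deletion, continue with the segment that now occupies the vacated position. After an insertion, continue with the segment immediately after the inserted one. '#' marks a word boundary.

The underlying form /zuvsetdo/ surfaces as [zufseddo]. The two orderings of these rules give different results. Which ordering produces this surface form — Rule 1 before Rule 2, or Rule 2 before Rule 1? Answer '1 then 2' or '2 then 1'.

1 then 2

Order 1 then 2:
  1 Degemination: no change — [zuvsetdo]
  2 Regressive Voicing Assimilation: [zuvsetdo] → [zufseddo]
  result: [zufseddo]
Order 2 then 1:
  2 Regressive Voicing Assimilation: [zuvsetdo] → [zufseddo]
  1 Degemination: [zufseddo] → [zufsedo]
  result: [zufsedo]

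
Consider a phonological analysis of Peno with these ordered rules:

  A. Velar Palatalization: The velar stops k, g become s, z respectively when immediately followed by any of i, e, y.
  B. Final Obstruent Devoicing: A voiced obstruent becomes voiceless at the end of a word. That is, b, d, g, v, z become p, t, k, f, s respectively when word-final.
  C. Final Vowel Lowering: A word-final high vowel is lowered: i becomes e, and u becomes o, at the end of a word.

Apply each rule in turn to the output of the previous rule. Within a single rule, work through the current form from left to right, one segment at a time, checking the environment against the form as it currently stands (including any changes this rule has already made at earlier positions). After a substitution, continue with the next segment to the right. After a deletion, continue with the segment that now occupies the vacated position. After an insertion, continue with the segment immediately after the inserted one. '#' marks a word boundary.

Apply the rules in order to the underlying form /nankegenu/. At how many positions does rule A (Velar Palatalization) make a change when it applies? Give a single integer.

2

A Velar Palatalization: [nankegenu] → [nansezenu]
B Final Obstruent Devoicing: no change — [nansezenu]
C Final Vowel Lowering: [nansezenu] → [nansezeno]
Rule A changed 2 position(s).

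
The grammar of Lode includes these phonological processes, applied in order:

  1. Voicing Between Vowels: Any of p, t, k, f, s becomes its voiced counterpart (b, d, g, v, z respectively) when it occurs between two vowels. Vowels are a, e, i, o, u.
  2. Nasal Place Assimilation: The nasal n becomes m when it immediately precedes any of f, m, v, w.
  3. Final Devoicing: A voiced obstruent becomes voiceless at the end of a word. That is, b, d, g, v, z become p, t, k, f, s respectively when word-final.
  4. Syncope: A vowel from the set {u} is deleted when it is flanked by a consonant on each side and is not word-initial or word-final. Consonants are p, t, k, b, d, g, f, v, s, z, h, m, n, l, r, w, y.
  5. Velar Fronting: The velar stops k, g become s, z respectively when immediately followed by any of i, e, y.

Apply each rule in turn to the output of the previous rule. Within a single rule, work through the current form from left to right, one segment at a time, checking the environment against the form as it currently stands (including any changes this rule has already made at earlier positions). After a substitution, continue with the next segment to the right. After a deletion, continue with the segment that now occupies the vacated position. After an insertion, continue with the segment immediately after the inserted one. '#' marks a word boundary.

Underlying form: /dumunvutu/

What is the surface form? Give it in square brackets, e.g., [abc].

1 Voicing Between Vowels: [dumunvutu] → [dumunvudu]
2 Nasal Place Assimilation: [dumunvudu] → [dumumvudu]
3 Final Devoicing: no change — [dumumvudu]
4 Syncope: [dumumvudu] → [dmmvdu]
5 Velar Fronting: no change — [dmmvdu]

[dmmvdu]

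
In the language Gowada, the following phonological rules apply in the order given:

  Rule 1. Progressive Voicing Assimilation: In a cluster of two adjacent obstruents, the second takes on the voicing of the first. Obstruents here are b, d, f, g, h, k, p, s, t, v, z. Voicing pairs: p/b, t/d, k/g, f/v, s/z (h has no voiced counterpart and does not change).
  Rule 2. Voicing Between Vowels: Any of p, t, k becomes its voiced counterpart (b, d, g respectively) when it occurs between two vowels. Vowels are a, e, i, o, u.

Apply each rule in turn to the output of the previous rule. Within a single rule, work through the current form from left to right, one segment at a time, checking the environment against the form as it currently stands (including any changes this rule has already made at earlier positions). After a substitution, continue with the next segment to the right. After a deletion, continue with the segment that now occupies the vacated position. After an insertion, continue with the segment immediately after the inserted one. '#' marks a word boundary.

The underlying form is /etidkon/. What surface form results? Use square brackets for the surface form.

Rule 1 Progressive Voicing Assimilation: [etidkon] → [etidgon]
Rule 2 Voicing Between Vowels: [etidgon] → [edidgon]

[edidgon]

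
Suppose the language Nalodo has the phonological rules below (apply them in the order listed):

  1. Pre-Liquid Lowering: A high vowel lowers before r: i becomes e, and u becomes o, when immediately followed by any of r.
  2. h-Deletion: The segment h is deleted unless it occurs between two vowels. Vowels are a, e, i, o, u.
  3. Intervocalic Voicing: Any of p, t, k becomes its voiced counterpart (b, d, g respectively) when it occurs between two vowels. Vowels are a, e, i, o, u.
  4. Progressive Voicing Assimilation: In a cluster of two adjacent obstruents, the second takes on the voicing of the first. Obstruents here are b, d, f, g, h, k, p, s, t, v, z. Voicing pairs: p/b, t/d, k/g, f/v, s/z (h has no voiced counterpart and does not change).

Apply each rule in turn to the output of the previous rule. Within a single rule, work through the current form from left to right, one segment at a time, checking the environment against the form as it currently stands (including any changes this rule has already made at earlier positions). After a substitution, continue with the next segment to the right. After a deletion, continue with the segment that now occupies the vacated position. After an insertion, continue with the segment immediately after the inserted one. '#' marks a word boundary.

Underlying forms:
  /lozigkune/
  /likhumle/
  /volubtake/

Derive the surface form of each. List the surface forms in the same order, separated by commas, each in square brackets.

[loziggune], [ligumle], [volubdage]

/lozigkune/:
  1 Pre-Liquid Lowering: no change — [lozigkune]
  2 h-Deletion: no change — [lozigkune]
  3 Intervocalic Voicing: no change — [lozigkune]
  4 Progressive Voicing Assimilation: [lozigkune] → [loziggune]
/likhumle/:
  1 Pre-Liquid Lowering: no change — [likhumle]
  2 h-Deletion: [likhumle] → [likumle]
  3 Intervocalic Voicing: [likumle] → [ligumle]
  4 Progressive Voicing Assimilation: no change — [ligumle]
/volubtake/:
  1 Pre-Liquid Lowering: no change — [volubtake]
  2 h-Deletion: no change — [volubtake]
  3 Intervocalic Voicing: [volubtake] → [volubtage]
  4 Progressive Voicing Assimilation: [volubtage] → [volubdage]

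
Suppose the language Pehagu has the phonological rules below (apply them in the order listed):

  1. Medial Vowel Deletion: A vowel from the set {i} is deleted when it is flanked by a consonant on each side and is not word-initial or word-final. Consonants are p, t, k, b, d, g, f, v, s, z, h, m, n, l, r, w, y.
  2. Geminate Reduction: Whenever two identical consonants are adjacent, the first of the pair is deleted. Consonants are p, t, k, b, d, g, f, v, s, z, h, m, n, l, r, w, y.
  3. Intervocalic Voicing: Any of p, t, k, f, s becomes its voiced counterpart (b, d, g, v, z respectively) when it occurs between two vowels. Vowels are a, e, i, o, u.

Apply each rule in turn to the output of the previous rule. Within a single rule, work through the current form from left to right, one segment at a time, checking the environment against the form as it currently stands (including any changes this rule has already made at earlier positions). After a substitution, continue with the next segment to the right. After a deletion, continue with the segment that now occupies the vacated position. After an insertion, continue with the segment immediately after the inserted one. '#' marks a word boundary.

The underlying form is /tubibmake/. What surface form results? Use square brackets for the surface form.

1 Medial Vowel Deletion: [tubibmake] → [tubbmake]
2 Geminate Reduction: [tubbmake] → [tubmake]
3 Intervocalic Voicing: [tubmake] → [tubmage]

[tubmage]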